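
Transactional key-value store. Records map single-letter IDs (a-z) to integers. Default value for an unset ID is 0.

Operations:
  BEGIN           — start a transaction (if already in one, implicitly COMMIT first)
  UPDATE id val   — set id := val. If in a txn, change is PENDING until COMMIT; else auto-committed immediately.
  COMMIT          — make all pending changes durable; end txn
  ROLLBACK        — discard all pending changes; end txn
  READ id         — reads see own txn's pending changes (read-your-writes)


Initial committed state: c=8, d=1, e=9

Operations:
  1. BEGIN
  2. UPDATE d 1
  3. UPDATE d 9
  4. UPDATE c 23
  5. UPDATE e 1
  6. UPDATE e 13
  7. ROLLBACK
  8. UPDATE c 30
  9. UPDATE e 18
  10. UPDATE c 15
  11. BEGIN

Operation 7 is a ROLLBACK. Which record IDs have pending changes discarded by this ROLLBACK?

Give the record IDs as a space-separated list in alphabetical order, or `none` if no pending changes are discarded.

Initial committed: {c=8, d=1, e=9}
Op 1: BEGIN: in_txn=True, pending={}
Op 2: UPDATE d=1 (pending; pending now {d=1})
Op 3: UPDATE d=9 (pending; pending now {d=9})
Op 4: UPDATE c=23 (pending; pending now {c=23, d=9})
Op 5: UPDATE e=1 (pending; pending now {c=23, d=9, e=1})
Op 6: UPDATE e=13 (pending; pending now {c=23, d=9, e=13})
Op 7: ROLLBACK: discarded pending ['c', 'd', 'e']; in_txn=False
Op 8: UPDATE c=30 (auto-commit; committed c=30)
Op 9: UPDATE e=18 (auto-commit; committed e=18)
Op 10: UPDATE c=15 (auto-commit; committed c=15)
Op 11: BEGIN: in_txn=True, pending={}
ROLLBACK at op 7 discards: ['c', 'd', 'e']

Answer: c d e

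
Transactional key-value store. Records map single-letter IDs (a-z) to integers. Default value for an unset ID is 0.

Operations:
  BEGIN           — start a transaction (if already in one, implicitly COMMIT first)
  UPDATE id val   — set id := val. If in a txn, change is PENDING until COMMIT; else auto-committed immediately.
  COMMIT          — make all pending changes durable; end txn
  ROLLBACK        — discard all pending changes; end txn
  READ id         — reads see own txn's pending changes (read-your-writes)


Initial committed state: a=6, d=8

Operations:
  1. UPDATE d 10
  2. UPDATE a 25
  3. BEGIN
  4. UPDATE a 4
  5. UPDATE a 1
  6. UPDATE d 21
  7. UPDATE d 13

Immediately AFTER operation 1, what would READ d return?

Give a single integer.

Answer: 10

Derivation:
Initial committed: {a=6, d=8}
Op 1: UPDATE d=10 (auto-commit; committed d=10)
After op 1: visible(d) = 10 (pending={}, committed={a=6, d=10})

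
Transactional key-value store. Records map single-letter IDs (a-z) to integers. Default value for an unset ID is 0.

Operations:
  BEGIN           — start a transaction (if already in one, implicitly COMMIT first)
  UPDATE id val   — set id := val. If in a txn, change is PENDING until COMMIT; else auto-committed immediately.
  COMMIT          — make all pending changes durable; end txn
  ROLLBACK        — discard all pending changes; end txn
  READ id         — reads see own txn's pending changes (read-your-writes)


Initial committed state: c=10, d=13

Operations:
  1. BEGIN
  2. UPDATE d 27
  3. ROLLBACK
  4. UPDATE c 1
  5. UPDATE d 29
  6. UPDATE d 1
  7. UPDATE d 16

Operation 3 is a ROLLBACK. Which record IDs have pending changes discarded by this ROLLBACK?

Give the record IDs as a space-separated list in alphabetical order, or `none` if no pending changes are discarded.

Initial committed: {c=10, d=13}
Op 1: BEGIN: in_txn=True, pending={}
Op 2: UPDATE d=27 (pending; pending now {d=27})
Op 3: ROLLBACK: discarded pending ['d']; in_txn=False
Op 4: UPDATE c=1 (auto-commit; committed c=1)
Op 5: UPDATE d=29 (auto-commit; committed d=29)
Op 6: UPDATE d=1 (auto-commit; committed d=1)
Op 7: UPDATE d=16 (auto-commit; committed d=16)
ROLLBACK at op 3 discards: ['d']

Answer: d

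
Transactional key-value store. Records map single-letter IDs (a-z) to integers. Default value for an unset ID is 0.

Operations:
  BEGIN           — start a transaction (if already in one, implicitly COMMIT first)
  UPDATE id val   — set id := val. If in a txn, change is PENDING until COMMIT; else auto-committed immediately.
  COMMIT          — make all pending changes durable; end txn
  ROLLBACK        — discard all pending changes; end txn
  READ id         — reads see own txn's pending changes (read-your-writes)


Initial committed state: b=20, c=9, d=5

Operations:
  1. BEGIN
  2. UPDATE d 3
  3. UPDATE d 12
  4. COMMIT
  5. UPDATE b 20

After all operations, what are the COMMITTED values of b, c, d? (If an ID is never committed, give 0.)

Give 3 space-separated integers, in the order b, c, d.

Initial committed: {b=20, c=9, d=5}
Op 1: BEGIN: in_txn=True, pending={}
Op 2: UPDATE d=3 (pending; pending now {d=3})
Op 3: UPDATE d=12 (pending; pending now {d=12})
Op 4: COMMIT: merged ['d'] into committed; committed now {b=20, c=9, d=12}
Op 5: UPDATE b=20 (auto-commit; committed b=20)
Final committed: {b=20, c=9, d=12}

Answer: 20 9 12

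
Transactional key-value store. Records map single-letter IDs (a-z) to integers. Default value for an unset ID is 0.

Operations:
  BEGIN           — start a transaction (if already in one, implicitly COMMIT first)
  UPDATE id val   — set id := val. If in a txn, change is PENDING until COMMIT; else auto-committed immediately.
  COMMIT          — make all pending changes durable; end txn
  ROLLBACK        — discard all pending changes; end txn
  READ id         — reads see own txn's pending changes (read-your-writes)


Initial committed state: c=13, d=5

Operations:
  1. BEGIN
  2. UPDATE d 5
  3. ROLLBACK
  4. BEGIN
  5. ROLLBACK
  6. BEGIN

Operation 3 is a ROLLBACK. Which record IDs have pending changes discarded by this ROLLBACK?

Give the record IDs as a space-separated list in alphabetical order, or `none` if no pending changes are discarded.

Initial committed: {c=13, d=5}
Op 1: BEGIN: in_txn=True, pending={}
Op 2: UPDATE d=5 (pending; pending now {d=5})
Op 3: ROLLBACK: discarded pending ['d']; in_txn=False
Op 4: BEGIN: in_txn=True, pending={}
Op 5: ROLLBACK: discarded pending []; in_txn=False
Op 6: BEGIN: in_txn=True, pending={}
ROLLBACK at op 3 discards: ['d']

Answer: d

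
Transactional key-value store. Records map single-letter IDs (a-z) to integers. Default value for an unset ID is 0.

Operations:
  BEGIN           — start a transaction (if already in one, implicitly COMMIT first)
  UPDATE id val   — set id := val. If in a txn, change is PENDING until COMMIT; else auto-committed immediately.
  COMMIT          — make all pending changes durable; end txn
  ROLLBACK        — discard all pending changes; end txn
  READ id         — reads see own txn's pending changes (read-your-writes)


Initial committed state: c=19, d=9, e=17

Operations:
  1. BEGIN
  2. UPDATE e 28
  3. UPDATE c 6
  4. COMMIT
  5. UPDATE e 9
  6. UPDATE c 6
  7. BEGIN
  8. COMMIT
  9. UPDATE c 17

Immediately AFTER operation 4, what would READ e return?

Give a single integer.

Initial committed: {c=19, d=9, e=17}
Op 1: BEGIN: in_txn=True, pending={}
Op 2: UPDATE e=28 (pending; pending now {e=28})
Op 3: UPDATE c=6 (pending; pending now {c=6, e=28})
Op 4: COMMIT: merged ['c', 'e'] into committed; committed now {c=6, d=9, e=28}
After op 4: visible(e) = 28 (pending={}, committed={c=6, d=9, e=28})

Answer: 28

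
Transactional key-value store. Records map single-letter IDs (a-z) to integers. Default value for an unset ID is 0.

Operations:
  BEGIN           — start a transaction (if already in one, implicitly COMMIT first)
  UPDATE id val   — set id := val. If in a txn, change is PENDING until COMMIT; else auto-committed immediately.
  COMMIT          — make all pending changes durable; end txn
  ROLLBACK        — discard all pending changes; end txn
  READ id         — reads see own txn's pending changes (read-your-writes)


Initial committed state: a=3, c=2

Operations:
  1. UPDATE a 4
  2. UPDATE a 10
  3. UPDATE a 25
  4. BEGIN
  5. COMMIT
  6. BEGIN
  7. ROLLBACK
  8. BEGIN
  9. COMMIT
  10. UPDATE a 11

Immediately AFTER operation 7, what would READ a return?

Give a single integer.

Initial committed: {a=3, c=2}
Op 1: UPDATE a=4 (auto-commit; committed a=4)
Op 2: UPDATE a=10 (auto-commit; committed a=10)
Op 3: UPDATE a=25 (auto-commit; committed a=25)
Op 4: BEGIN: in_txn=True, pending={}
Op 5: COMMIT: merged [] into committed; committed now {a=25, c=2}
Op 6: BEGIN: in_txn=True, pending={}
Op 7: ROLLBACK: discarded pending []; in_txn=False
After op 7: visible(a) = 25 (pending={}, committed={a=25, c=2})

Answer: 25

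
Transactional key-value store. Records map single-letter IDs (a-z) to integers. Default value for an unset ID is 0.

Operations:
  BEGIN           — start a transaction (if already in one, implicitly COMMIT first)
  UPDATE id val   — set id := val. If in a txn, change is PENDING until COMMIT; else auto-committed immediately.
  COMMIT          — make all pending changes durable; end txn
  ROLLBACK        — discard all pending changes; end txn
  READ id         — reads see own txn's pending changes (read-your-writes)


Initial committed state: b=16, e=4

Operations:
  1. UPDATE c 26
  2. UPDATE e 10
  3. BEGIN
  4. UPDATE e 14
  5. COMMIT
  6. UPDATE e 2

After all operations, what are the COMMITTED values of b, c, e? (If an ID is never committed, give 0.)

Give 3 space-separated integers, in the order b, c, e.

Initial committed: {b=16, e=4}
Op 1: UPDATE c=26 (auto-commit; committed c=26)
Op 2: UPDATE e=10 (auto-commit; committed e=10)
Op 3: BEGIN: in_txn=True, pending={}
Op 4: UPDATE e=14 (pending; pending now {e=14})
Op 5: COMMIT: merged ['e'] into committed; committed now {b=16, c=26, e=14}
Op 6: UPDATE e=2 (auto-commit; committed e=2)
Final committed: {b=16, c=26, e=2}

Answer: 16 26 2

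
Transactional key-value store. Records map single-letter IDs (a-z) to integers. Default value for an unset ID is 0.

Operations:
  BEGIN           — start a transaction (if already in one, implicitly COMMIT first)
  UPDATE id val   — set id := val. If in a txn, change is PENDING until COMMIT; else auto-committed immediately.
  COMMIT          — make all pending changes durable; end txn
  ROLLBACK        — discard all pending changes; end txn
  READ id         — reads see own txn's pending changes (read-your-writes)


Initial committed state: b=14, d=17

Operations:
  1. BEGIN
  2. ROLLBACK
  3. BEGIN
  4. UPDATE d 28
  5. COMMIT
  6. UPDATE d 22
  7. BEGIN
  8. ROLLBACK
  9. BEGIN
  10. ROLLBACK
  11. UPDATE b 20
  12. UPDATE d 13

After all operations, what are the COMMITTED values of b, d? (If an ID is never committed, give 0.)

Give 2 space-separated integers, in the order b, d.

Answer: 20 13

Derivation:
Initial committed: {b=14, d=17}
Op 1: BEGIN: in_txn=True, pending={}
Op 2: ROLLBACK: discarded pending []; in_txn=False
Op 3: BEGIN: in_txn=True, pending={}
Op 4: UPDATE d=28 (pending; pending now {d=28})
Op 5: COMMIT: merged ['d'] into committed; committed now {b=14, d=28}
Op 6: UPDATE d=22 (auto-commit; committed d=22)
Op 7: BEGIN: in_txn=True, pending={}
Op 8: ROLLBACK: discarded pending []; in_txn=False
Op 9: BEGIN: in_txn=True, pending={}
Op 10: ROLLBACK: discarded pending []; in_txn=False
Op 11: UPDATE b=20 (auto-commit; committed b=20)
Op 12: UPDATE d=13 (auto-commit; committed d=13)
Final committed: {b=20, d=13}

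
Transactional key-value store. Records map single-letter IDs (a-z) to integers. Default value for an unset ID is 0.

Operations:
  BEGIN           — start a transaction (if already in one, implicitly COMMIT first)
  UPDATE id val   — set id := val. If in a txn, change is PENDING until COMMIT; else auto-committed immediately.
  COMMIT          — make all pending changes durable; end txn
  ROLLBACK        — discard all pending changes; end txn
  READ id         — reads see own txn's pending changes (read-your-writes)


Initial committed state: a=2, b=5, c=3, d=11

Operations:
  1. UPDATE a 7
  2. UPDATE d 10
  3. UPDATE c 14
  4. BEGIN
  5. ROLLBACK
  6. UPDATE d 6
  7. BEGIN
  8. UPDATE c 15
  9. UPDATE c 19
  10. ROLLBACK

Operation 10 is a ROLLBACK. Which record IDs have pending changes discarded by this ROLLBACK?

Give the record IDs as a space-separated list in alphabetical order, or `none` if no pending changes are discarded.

Answer: c

Derivation:
Initial committed: {a=2, b=5, c=3, d=11}
Op 1: UPDATE a=7 (auto-commit; committed a=7)
Op 2: UPDATE d=10 (auto-commit; committed d=10)
Op 3: UPDATE c=14 (auto-commit; committed c=14)
Op 4: BEGIN: in_txn=True, pending={}
Op 5: ROLLBACK: discarded pending []; in_txn=False
Op 6: UPDATE d=6 (auto-commit; committed d=6)
Op 7: BEGIN: in_txn=True, pending={}
Op 8: UPDATE c=15 (pending; pending now {c=15})
Op 9: UPDATE c=19 (pending; pending now {c=19})
Op 10: ROLLBACK: discarded pending ['c']; in_txn=False
ROLLBACK at op 10 discards: ['c']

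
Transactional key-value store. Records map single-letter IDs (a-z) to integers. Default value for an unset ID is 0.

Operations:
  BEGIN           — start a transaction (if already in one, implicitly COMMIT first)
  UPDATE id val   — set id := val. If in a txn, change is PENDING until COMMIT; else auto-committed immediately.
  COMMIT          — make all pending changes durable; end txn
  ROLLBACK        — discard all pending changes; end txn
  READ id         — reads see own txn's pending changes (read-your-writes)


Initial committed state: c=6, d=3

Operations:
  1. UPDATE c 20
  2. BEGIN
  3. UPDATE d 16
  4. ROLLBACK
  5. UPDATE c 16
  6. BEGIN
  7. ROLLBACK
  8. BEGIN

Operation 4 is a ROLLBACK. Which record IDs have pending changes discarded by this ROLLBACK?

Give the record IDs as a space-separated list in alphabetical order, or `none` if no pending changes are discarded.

Initial committed: {c=6, d=3}
Op 1: UPDATE c=20 (auto-commit; committed c=20)
Op 2: BEGIN: in_txn=True, pending={}
Op 3: UPDATE d=16 (pending; pending now {d=16})
Op 4: ROLLBACK: discarded pending ['d']; in_txn=False
Op 5: UPDATE c=16 (auto-commit; committed c=16)
Op 6: BEGIN: in_txn=True, pending={}
Op 7: ROLLBACK: discarded pending []; in_txn=False
Op 8: BEGIN: in_txn=True, pending={}
ROLLBACK at op 4 discards: ['d']

Answer: d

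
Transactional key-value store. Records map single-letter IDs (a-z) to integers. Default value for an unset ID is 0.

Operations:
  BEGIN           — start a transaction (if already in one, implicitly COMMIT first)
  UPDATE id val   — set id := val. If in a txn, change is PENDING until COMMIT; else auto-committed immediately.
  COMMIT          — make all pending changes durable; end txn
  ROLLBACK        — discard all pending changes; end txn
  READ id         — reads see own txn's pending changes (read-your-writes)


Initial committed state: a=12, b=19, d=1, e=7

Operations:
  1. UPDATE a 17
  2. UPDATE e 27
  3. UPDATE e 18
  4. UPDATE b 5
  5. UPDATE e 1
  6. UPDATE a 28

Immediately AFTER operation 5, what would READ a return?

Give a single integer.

Answer: 17

Derivation:
Initial committed: {a=12, b=19, d=1, e=7}
Op 1: UPDATE a=17 (auto-commit; committed a=17)
Op 2: UPDATE e=27 (auto-commit; committed e=27)
Op 3: UPDATE e=18 (auto-commit; committed e=18)
Op 4: UPDATE b=5 (auto-commit; committed b=5)
Op 5: UPDATE e=1 (auto-commit; committed e=1)
After op 5: visible(a) = 17 (pending={}, committed={a=17, b=5, d=1, e=1})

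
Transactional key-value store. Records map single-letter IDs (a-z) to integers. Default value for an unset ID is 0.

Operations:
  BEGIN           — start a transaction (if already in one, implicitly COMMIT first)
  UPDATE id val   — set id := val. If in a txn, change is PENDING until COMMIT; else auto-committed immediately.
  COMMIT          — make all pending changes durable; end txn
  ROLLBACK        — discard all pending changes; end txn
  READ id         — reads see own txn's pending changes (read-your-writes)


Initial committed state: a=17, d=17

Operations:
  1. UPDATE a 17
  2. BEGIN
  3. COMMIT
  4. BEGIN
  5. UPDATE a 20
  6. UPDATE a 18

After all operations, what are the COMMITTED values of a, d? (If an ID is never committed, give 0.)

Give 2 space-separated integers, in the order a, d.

Answer: 17 17

Derivation:
Initial committed: {a=17, d=17}
Op 1: UPDATE a=17 (auto-commit; committed a=17)
Op 2: BEGIN: in_txn=True, pending={}
Op 3: COMMIT: merged [] into committed; committed now {a=17, d=17}
Op 4: BEGIN: in_txn=True, pending={}
Op 5: UPDATE a=20 (pending; pending now {a=20})
Op 6: UPDATE a=18 (pending; pending now {a=18})
Final committed: {a=17, d=17}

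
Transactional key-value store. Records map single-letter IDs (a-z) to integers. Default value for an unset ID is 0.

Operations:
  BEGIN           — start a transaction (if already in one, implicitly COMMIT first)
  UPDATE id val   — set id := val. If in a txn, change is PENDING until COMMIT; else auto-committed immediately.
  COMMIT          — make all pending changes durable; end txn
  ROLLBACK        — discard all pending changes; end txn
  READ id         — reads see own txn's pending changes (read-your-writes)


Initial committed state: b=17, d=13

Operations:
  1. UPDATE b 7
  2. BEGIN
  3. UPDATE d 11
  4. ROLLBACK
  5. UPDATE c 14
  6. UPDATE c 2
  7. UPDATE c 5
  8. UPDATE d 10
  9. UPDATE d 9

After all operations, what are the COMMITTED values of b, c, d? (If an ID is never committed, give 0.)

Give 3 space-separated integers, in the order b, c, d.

Answer: 7 5 9

Derivation:
Initial committed: {b=17, d=13}
Op 1: UPDATE b=7 (auto-commit; committed b=7)
Op 2: BEGIN: in_txn=True, pending={}
Op 3: UPDATE d=11 (pending; pending now {d=11})
Op 4: ROLLBACK: discarded pending ['d']; in_txn=False
Op 5: UPDATE c=14 (auto-commit; committed c=14)
Op 6: UPDATE c=2 (auto-commit; committed c=2)
Op 7: UPDATE c=5 (auto-commit; committed c=5)
Op 8: UPDATE d=10 (auto-commit; committed d=10)
Op 9: UPDATE d=9 (auto-commit; committed d=9)
Final committed: {b=7, c=5, d=9}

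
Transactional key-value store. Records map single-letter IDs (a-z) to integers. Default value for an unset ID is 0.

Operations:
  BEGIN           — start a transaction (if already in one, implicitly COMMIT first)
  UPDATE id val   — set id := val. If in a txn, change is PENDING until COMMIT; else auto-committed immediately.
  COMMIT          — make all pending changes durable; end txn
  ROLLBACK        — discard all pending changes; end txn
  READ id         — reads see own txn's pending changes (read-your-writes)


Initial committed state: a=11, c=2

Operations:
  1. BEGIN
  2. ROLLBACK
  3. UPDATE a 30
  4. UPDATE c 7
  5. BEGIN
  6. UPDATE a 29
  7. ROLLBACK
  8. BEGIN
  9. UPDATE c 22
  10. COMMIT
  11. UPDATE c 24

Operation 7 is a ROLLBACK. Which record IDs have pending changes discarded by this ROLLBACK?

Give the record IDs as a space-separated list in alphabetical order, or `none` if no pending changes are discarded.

Initial committed: {a=11, c=2}
Op 1: BEGIN: in_txn=True, pending={}
Op 2: ROLLBACK: discarded pending []; in_txn=False
Op 3: UPDATE a=30 (auto-commit; committed a=30)
Op 4: UPDATE c=7 (auto-commit; committed c=7)
Op 5: BEGIN: in_txn=True, pending={}
Op 6: UPDATE a=29 (pending; pending now {a=29})
Op 7: ROLLBACK: discarded pending ['a']; in_txn=False
Op 8: BEGIN: in_txn=True, pending={}
Op 9: UPDATE c=22 (pending; pending now {c=22})
Op 10: COMMIT: merged ['c'] into committed; committed now {a=30, c=22}
Op 11: UPDATE c=24 (auto-commit; committed c=24)
ROLLBACK at op 7 discards: ['a']

Answer: a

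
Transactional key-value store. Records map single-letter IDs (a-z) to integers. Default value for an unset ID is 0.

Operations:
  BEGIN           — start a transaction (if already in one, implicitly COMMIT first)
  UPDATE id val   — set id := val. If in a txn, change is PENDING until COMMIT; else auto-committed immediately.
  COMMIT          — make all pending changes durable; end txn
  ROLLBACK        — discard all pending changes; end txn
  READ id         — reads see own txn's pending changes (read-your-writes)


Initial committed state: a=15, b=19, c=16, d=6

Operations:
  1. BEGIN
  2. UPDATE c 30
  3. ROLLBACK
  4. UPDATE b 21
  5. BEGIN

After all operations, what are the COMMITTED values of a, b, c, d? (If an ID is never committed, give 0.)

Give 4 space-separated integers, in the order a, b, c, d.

Initial committed: {a=15, b=19, c=16, d=6}
Op 1: BEGIN: in_txn=True, pending={}
Op 2: UPDATE c=30 (pending; pending now {c=30})
Op 3: ROLLBACK: discarded pending ['c']; in_txn=False
Op 4: UPDATE b=21 (auto-commit; committed b=21)
Op 5: BEGIN: in_txn=True, pending={}
Final committed: {a=15, b=21, c=16, d=6}

Answer: 15 21 16 6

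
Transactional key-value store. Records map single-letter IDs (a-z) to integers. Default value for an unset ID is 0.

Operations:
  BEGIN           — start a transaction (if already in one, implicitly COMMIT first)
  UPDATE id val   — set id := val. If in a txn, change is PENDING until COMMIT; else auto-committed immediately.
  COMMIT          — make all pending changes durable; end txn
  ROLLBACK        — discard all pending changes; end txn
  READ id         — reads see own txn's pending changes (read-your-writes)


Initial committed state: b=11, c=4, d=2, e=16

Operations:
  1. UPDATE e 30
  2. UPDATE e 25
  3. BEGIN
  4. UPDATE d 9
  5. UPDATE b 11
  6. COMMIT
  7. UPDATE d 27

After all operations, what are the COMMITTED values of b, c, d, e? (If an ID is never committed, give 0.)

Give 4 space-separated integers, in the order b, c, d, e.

Initial committed: {b=11, c=4, d=2, e=16}
Op 1: UPDATE e=30 (auto-commit; committed e=30)
Op 2: UPDATE e=25 (auto-commit; committed e=25)
Op 3: BEGIN: in_txn=True, pending={}
Op 4: UPDATE d=9 (pending; pending now {d=9})
Op 5: UPDATE b=11 (pending; pending now {b=11, d=9})
Op 6: COMMIT: merged ['b', 'd'] into committed; committed now {b=11, c=4, d=9, e=25}
Op 7: UPDATE d=27 (auto-commit; committed d=27)
Final committed: {b=11, c=4, d=27, e=25}

Answer: 11 4 27 25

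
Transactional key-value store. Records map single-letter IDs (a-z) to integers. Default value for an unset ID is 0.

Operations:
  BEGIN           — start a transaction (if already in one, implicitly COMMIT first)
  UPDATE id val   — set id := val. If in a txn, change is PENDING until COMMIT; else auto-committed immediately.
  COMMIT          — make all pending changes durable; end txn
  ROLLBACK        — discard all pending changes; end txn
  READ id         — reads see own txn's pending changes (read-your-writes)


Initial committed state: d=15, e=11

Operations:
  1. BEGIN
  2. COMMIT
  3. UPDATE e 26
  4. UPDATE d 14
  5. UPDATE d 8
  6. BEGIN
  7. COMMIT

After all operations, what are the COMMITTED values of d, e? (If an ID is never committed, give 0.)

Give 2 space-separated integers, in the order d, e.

Answer: 8 26

Derivation:
Initial committed: {d=15, e=11}
Op 1: BEGIN: in_txn=True, pending={}
Op 2: COMMIT: merged [] into committed; committed now {d=15, e=11}
Op 3: UPDATE e=26 (auto-commit; committed e=26)
Op 4: UPDATE d=14 (auto-commit; committed d=14)
Op 5: UPDATE d=8 (auto-commit; committed d=8)
Op 6: BEGIN: in_txn=True, pending={}
Op 7: COMMIT: merged [] into committed; committed now {d=8, e=26}
Final committed: {d=8, e=26}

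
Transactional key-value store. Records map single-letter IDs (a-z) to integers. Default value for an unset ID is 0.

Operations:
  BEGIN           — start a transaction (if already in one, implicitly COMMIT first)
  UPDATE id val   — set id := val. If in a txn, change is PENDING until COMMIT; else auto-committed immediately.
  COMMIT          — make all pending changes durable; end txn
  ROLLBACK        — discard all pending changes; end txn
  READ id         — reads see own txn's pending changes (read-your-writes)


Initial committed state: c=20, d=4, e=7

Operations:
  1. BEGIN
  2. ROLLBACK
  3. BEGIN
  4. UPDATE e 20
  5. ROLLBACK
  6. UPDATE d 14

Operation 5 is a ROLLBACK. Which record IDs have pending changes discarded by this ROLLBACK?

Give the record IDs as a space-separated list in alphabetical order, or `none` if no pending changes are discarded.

Initial committed: {c=20, d=4, e=7}
Op 1: BEGIN: in_txn=True, pending={}
Op 2: ROLLBACK: discarded pending []; in_txn=False
Op 3: BEGIN: in_txn=True, pending={}
Op 4: UPDATE e=20 (pending; pending now {e=20})
Op 5: ROLLBACK: discarded pending ['e']; in_txn=False
Op 6: UPDATE d=14 (auto-commit; committed d=14)
ROLLBACK at op 5 discards: ['e']

Answer: e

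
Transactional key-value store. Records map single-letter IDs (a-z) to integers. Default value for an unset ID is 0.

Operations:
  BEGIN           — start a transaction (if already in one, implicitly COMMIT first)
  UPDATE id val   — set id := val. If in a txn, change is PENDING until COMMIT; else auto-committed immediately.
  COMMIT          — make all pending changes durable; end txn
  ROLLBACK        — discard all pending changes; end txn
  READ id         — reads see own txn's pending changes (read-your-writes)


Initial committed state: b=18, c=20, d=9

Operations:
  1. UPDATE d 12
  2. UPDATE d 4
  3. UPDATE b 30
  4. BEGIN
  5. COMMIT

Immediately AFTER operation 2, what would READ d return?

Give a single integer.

Answer: 4

Derivation:
Initial committed: {b=18, c=20, d=9}
Op 1: UPDATE d=12 (auto-commit; committed d=12)
Op 2: UPDATE d=4 (auto-commit; committed d=4)
After op 2: visible(d) = 4 (pending={}, committed={b=18, c=20, d=4})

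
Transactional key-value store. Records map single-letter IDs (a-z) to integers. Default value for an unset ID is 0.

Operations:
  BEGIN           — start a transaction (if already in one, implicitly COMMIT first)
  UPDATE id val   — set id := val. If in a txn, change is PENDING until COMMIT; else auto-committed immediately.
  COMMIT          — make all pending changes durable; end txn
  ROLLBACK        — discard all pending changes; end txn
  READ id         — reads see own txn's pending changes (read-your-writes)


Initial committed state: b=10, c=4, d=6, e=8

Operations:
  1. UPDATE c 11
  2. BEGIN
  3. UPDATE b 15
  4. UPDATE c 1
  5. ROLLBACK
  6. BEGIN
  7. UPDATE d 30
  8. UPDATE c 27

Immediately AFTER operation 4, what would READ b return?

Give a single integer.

Answer: 15

Derivation:
Initial committed: {b=10, c=4, d=6, e=8}
Op 1: UPDATE c=11 (auto-commit; committed c=11)
Op 2: BEGIN: in_txn=True, pending={}
Op 3: UPDATE b=15 (pending; pending now {b=15})
Op 4: UPDATE c=1 (pending; pending now {b=15, c=1})
After op 4: visible(b) = 15 (pending={b=15, c=1}, committed={b=10, c=11, d=6, e=8})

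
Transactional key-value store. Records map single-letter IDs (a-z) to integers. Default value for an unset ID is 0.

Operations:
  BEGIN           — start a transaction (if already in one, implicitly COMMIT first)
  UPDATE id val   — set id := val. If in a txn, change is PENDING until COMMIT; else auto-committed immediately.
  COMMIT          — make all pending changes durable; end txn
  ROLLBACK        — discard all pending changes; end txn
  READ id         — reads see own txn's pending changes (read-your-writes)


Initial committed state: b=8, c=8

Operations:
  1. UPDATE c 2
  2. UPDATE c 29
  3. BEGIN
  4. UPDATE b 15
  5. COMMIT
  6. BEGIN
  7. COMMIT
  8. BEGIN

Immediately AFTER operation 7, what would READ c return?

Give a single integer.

Answer: 29

Derivation:
Initial committed: {b=8, c=8}
Op 1: UPDATE c=2 (auto-commit; committed c=2)
Op 2: UPDATE c=29 (auto-commit; committed c=29)
Op 3: BEGIN: in_txn=True, pending={}
Op 4: UPDATE b=15 (pending; pending now {b=15})
Op 5: COMMIT: merged ['b'] into committed; committed now {b=15, c=29}
Op 6: BEGIN: in_txn=True, pending={}
Op 7: COMMIT: merged [] into committed; committed now {b=15, c=29}
After op 7: visible(c) = 29 (pending={}, committed={b=15, c=29})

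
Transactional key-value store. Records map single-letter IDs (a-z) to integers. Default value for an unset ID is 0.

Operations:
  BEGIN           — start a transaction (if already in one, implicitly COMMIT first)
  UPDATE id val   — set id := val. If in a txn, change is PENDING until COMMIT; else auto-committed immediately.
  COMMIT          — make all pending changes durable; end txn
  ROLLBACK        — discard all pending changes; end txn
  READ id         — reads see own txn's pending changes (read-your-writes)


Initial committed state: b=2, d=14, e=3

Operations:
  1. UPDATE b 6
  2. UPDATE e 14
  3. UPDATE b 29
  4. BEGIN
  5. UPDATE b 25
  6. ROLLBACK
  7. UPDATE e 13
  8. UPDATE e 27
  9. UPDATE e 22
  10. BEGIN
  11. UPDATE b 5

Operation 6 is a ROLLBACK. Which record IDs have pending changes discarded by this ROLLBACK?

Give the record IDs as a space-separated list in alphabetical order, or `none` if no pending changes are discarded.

Answer: b

Derivation:
Initial committed: {b=2, d=14, e=3}
Op 1: UPDATE b=6 (auto-commit; committed b=6)
Op 2: UPDATE e=14 (auto-commit; committed e=14)
Op 3: UPDATE b=29 (auto-commit; committed b=29)
Op 4: BEGIN: in_txn=True, pending={}
Op 5: UPDATE b=25 (pending; pending now {b=25})
Op 6: ROLLBACK: discarded pending ['b']; in_txn=False
Op 7: UPDATE e=13 (auto-commit; committed e=13)
Op 8: UPDATE e=27 (auto-commit; committed e=27)
Op 9: UPDATE e=22 (auto-commit; committed e=22)
Op 10: BEGIN: in_txn=True, pending={}
Op 11: UPDATE b=5 (pending; pending now {b=5})
ROLLBACK at op 6 discards: ['b']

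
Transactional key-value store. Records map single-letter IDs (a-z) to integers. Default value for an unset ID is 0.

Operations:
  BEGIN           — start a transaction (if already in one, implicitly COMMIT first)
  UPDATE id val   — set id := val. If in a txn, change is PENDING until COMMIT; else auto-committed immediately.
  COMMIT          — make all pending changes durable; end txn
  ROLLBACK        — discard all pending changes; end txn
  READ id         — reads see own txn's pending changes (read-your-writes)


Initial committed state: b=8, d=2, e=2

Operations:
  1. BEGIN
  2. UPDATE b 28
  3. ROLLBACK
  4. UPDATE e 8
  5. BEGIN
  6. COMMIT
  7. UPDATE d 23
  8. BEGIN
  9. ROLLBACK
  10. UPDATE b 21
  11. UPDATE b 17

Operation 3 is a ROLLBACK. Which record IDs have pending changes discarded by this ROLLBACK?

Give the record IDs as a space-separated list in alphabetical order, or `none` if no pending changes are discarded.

Initial committed: {b=8, d=2, e=2}
Op 1: BEGIN: in_txn=True, pending={}
Op 2: UPDATE b=28 (pending; pending now {b=28})
Op 3: ROLLBACK: discarded pending ['b']; in_txn=False
Op 4: UPDATE e=8 (auto-commit; committed e=8)
Op 5: BEGIN: in_txn=True, pending={}
Op 6: COMMIT: merged [] into committed; committed now {b=8, d=2, e=8}
Op 7: UPDATE d=23 (auto-commit; committed d=23)
Op 8: BEGIN: in_txn=True, pending={}
Op 9: ROLLBACK: discarded pending []; in_txn=False
Op 10: UPDATE b=21 (auto-commit; committed b=21)
Op 11: UPDATE b=17 (auto-commit; committed b=17)
ROLLBACK at op 3 discards: ['b']

Answer: b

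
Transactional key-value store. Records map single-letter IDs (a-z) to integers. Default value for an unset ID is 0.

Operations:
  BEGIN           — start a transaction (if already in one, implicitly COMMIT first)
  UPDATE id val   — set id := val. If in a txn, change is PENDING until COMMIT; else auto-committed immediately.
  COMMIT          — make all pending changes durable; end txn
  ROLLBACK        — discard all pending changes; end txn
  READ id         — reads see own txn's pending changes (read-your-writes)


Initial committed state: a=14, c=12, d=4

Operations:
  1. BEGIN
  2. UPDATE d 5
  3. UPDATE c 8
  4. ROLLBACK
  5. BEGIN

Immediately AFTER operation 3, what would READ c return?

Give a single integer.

Answer: 8

Derivation:
Initial committed: {a=14, c=12, d=4}
Op 1: BEGIN: in_txn=True, pending={}
Op 2: UPDATE d=5 (pending; pending now {d=5})
Op 3: UPDATE c=8 (pending; pending now {c=8, d=5})
After op 3: visible(c) = 8 (pending={c=8, d=5}, committed={a=14, c=12, d=4})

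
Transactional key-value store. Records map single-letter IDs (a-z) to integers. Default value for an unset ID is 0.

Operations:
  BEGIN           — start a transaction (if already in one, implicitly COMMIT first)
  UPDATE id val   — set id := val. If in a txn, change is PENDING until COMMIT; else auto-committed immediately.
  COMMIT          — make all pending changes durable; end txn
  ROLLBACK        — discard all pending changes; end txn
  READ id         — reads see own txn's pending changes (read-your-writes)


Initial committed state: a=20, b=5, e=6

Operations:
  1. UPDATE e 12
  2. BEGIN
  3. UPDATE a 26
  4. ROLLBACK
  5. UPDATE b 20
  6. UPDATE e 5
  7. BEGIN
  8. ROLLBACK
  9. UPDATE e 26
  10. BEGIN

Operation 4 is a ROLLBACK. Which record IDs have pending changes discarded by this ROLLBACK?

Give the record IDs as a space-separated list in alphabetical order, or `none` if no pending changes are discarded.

Answer: a

Derivation:
Initial committed: {a=20, b=5, e=6}
Op 1: UPDATE e=12 (auto-commit; committed e=12)
Op 2: BEGIN: in_txn=True, pending={}
Op 3: UPDATE a=26 (pending; pending now {a=26})
Op 4: ROLLBACK: discarded pending ['a']; in_txn=False
Op 5: UPDATE b=20 (auto-commit; committed b=20)
Op 6: UPDATE e=5 (auto-commit; committed e=5)
Op 7: BEGIN: in_txn=True, pending={}
Op 8: ROLLBACK: discarded pending []; in_txn=False
Op 9: UPDATE e=26 (auto-commit; committed e=26)
Op 10: BEGIN: in_txn=True, pending={}
ROLLBACK at op 4 discards: ['a']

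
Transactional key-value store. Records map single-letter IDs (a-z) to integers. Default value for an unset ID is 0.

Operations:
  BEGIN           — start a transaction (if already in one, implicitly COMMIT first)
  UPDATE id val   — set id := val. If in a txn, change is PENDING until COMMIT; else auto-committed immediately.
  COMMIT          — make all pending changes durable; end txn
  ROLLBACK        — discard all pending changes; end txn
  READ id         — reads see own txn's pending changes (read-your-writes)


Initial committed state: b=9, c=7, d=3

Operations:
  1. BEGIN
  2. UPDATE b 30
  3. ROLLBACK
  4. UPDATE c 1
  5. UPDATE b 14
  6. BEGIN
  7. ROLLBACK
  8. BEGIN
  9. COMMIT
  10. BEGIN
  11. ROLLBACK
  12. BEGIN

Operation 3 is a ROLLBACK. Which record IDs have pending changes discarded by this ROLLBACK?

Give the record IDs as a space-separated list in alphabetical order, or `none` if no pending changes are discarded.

Initial committed: {b=9, c=7, d=3}
Op 1: BEGIN: in_txn=True, pending={}
Op 2: UPDATE b=30 (pending; pending now {b=30})
Op 3: ROLLBACK: discarded pending ['b']; in_txn=False
Op 4: UPDATE c=1 (auto-commit; committed c=1)
Op 5: UPDATE b=14 (auto-commit; committed b=14)
Op 6: BEGIN: in_txn=True, pending={}
Op 7: ROLLBACK: discarded pending []; in_txn=False
Op 8: BEGIN: in_txn=True, pending={}
Op 9: COMMIT: merged [] into committed; committed now {b=14, c=1, d=3}
Op 10: BEGIN: in_txn=True, pending={}
Op 11: ROLLBACK: discarded pending []; in_txn=False
Op 12: BEGIN: in_txn=True, pending={}
ROLLBACK at op 3 discards: ['b']

Answer: b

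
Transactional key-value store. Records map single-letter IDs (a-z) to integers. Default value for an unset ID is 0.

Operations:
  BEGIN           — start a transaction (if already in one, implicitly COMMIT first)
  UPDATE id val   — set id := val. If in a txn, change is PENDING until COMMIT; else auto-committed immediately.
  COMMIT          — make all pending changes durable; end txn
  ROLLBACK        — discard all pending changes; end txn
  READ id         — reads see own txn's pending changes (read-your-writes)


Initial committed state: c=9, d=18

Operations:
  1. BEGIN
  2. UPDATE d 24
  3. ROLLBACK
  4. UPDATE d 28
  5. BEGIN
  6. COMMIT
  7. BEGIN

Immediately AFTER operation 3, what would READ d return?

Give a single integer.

Initial committed: {c=9, d=18}
Op 1: BEGIN: in_txn=True, pending={}
Op 2: UPDATE d=24 (pending; pending now {d=24})
Op 3: ROLLBACK: discarded pending ['d']; in_txn=False
After op 3: visible(d) = 18 (pending={}, committed={c=9, d=18})

Answer: 18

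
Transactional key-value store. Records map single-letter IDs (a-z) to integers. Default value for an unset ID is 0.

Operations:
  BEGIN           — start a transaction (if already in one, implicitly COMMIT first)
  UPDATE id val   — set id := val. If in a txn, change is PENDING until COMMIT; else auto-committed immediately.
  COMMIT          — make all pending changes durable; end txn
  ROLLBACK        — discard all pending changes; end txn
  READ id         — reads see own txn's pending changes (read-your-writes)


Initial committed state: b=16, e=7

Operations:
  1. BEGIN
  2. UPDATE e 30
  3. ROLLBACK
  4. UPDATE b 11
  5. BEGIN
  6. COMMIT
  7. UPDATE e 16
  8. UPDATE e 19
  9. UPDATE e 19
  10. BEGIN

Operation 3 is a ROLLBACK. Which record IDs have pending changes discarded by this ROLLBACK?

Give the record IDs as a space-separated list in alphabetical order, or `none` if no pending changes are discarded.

Answer: e

Derivation:
Initial committed: {b=16, e=7}
Op 1: BEGIN: in_txn=True, pending={}
Op 2: UPDATE e=30 (pending; pending now {e=30})
Op 3: ROLLBACK: discarded pending ['e']; in_txn=False
Op 4: UPDATE b=11 (auto-commit; committed b=11)
Op 5: BEGIN: in_txn=True, pending={}
Op 6: COMMIT: merged [] into committed; committed now {b=11, e=7}
Op 7: UPDATE e=16 (auto-commit; committed e=16)
Op 8: UPDATE e=19 (auto-commit; committed e=19)
Op 9: UPDATE e=19 (auto-commit; committed e=19)
Op 10: BEGIN: in_txn=True, pending={}
ROLLBACK at op 3 discards: ['e']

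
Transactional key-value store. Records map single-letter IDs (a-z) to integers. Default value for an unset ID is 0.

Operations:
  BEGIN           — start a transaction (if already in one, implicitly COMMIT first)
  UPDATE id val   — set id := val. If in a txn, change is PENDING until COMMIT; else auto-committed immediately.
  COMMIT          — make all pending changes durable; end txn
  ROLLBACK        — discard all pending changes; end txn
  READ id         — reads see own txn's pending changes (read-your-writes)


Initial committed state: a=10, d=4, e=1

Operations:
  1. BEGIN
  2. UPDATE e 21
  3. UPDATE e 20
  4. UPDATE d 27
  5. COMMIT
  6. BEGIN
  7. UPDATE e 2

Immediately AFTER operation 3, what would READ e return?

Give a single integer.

Initial committed: {a=10, d=4, e=1}
Op 1: BEGIN: in_txn=True, pending={}
Op 2: UPDATE e=21 (pending; pending now {e=21})
Op 3: UPDATE e=20 (pending; pending now {e=20})
After op 3: visible(e) = 20 (pending={e=20}, committed={a=10, d=4, e=1})

Answer: 20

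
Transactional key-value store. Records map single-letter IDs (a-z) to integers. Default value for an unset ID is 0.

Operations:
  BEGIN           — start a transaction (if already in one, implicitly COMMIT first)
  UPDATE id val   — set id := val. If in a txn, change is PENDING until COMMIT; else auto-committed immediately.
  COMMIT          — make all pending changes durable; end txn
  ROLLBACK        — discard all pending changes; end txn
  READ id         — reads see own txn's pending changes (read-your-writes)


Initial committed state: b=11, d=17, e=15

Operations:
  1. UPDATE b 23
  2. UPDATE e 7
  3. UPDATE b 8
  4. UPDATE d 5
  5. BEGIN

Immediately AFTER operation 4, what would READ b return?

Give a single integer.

Answer: 8

Derivation:
Initial committed: {b=11, d=17, e=15}
Op 1: UPDATE b=23 (auto-commit; committed b=23)
Op 2: UPDATE e=7 (auto-commit; committed e=7)
Op 3: UPDATE b=8 (auto-commit; committed b=8)
Op 4: UPDATE d=5 (auto-commit; committed d=5)
After op 4: visible(b) = 8 (pending={}, committed={b=8, d=5, e=7})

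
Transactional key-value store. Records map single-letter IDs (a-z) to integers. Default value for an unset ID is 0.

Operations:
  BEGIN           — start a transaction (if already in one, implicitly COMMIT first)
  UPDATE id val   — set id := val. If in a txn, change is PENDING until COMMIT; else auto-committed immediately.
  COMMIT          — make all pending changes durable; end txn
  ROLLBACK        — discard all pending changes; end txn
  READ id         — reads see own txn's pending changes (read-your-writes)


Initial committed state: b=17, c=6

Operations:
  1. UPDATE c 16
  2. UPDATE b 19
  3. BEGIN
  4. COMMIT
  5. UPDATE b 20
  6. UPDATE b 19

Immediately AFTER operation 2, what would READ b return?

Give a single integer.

Initial committed: {b=17, c=6}
Op 1: UPDATE c=16 (auto-commit; committed c=16)
Op 2: UPDATE b=19 (auto-commit; committed b=19)
After op 2: visible(b) = 19 (pending={}, committed={b=19, c=16})

Answer: 19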